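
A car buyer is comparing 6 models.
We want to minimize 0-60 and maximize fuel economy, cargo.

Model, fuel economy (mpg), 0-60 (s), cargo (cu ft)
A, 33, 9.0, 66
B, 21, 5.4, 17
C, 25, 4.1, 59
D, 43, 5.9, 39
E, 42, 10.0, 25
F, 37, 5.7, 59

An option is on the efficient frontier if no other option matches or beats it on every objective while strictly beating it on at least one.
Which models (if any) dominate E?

D: fuel economy 43≥42, 0-60 5.9≤10.0, cargo 39≥25 — dominates E.
Others (A, B, C, F) are each worse than E on at least one objective.

D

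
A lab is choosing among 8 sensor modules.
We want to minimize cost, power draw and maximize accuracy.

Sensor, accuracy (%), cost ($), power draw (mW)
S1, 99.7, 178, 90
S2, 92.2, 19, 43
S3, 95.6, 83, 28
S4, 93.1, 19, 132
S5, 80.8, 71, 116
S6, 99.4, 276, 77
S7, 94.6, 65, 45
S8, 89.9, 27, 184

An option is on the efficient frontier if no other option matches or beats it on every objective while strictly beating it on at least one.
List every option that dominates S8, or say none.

S2: accuracy 92.2≥89.9, cost 19≤27, power draw 43≤184 — dominates S8.
S4: accuracy 93.1≥89.9, cost 19≤27, power draw 132≤184 — dominates S8.
Others (S1, S3, S5, S6, S7) are each worse than S8 on at least one objective.

S2, S4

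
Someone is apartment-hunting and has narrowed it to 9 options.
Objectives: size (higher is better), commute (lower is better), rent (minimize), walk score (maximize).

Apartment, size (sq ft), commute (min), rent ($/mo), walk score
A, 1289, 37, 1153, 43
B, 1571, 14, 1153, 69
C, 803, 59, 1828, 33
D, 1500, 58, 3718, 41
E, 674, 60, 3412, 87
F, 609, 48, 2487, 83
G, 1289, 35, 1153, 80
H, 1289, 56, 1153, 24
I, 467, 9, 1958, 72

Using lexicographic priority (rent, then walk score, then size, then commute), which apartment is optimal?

G

First minimize rent: best is 1153, kept {A, B, G, H}.
Then maximize walk score: best is 80, kept {G}.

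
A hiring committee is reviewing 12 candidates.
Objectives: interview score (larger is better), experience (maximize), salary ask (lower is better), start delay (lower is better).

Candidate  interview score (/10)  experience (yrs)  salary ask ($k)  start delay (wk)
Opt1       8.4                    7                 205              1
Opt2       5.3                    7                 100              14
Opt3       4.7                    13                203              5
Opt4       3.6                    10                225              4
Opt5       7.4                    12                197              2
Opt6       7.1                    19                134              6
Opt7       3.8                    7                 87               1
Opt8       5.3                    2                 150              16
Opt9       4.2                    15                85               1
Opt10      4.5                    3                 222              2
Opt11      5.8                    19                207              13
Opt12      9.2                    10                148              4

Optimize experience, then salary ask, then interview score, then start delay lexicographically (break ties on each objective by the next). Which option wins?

Opt6

First maximize experience: best is 19, kept {Opt6, Opt11}.
Then minimize salary ask: best is 134, kept {Opt6}.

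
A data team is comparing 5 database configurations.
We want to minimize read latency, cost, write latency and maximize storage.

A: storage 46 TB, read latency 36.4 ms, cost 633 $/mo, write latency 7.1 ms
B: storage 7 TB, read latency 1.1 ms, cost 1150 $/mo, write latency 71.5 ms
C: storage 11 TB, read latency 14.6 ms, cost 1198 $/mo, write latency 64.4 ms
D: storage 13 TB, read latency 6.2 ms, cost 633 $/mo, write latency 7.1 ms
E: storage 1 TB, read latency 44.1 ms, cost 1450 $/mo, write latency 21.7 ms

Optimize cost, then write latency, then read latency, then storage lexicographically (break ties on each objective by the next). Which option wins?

D

First minimize cost: best is 633, kept {A, D}.
Then minimize write latency: best is 7.1, kept {A, D}.
Then minimize read latency: best is 6.2, kept {D}.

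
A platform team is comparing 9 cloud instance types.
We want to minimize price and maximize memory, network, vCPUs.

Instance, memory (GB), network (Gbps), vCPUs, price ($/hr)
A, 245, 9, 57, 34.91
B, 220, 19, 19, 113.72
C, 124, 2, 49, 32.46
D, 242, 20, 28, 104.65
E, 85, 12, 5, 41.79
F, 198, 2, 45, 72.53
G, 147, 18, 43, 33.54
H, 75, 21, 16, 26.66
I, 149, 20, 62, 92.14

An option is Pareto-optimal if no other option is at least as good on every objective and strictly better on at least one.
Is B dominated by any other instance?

Yes

D vs B: memory 242≥220, network 20≥19, vCPUs 28≥19, price 104.65≤113.72 — D is at least as good on every objective and strictly better on at least one, so D dominates B.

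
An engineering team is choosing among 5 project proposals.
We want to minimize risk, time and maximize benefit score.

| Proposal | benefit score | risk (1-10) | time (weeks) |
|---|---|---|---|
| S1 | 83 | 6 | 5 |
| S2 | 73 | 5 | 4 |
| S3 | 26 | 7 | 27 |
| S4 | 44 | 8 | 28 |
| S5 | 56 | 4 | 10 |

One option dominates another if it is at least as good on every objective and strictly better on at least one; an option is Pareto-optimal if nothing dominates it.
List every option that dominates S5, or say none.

S1: worse on risk (6 vs 4).
S2: worse on risk (5 vs 4).
S3: worse on benefit score (26 vs 56).
S4: worse on benefit score (44 vs 56).
No option dominates S5.

none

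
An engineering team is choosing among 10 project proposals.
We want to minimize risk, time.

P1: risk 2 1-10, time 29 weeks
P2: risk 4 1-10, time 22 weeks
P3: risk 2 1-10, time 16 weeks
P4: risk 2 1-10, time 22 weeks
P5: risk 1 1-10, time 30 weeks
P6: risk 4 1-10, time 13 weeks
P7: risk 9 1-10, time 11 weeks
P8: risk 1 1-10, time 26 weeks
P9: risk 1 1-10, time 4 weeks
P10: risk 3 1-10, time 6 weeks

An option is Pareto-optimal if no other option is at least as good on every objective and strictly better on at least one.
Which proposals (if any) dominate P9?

P1: worse on risk (2 vs 1).
P2: worse on risk (4 vs 1).
P3: worse on risk (2 vs 1).
P4: worse on risk (2 vs 1).
P5: worse on time (30 vs 4).
P6: worse on risk (4 vs 1).
P7: worse on risk (9 vs 1).
P8: worse on time (26 vs 4).
P10: worse on risk (3 vs 1).
No option dominates P9.

none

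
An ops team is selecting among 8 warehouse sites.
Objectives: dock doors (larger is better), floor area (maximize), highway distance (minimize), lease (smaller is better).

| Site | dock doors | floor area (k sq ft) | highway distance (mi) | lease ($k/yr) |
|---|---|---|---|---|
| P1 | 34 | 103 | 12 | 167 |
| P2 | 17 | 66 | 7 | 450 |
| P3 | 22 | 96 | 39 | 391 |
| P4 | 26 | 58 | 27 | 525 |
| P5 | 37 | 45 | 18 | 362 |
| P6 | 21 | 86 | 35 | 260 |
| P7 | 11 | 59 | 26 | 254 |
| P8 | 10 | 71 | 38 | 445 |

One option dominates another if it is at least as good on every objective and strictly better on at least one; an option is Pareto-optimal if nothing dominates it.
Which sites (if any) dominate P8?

P1, P6

P1: dock doors 34≥10, floor area 103≥71, highway distance 12≤38, lease 167≤445 — dominates P8.
P6: dock doors 21≥10, floor area 86≥71, highway distance 35≤38, lease 260≤445 — dominates P8.
Others (P2, P3, P4, P5, P7) are each worse than P8 on at least one objective.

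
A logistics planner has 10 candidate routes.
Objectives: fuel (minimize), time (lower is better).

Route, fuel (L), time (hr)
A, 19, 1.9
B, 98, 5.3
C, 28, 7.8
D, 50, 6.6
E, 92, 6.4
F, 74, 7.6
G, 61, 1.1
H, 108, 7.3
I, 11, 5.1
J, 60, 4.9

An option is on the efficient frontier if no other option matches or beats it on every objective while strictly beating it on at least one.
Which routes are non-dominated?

A: not dominated.
B: dominated by A (fuel 19≤98, time 1.9≤5.3).
C: dominated by A (fuel 19≤28, time 1.9≤7.8).
D: dominated by A (fuel 19≤50, time 1.9≤6.6).
E: dominated by A (fuel 19≤92, time 1.9≤6.4).
F: dominated by A (fuel 19≤74, time 1.9≤7.6).
G: not dominated (best time).
H: dominated by A (fuel 19≤108, time 1.9≤7.3).
I: not dominated (best fuel).
J: dominated by A (fuel 19≤60, time 1.9≤4.9).

A, G, I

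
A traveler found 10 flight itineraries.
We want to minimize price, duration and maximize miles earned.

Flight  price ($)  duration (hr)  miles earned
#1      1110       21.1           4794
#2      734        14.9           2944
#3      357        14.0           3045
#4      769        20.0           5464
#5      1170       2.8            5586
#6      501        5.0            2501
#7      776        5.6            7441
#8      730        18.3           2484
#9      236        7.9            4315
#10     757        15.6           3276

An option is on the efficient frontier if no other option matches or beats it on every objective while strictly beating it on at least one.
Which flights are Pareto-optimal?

#1: dominated by #4 (price 769≤1110, duration 20.0≤21.1, miles earned 5464≥4794).
#2: dominated by #3 (price 357≤734, duration 14.0≤14.9, miles earned 3045≥2944).
#3: dominated by #9 (price 236≤357, duration 7.9≤14.0, miles earned 4315≥3045).
#4: not dominated.
#5: not dominated (best duration).
#6: not dominated.
#7: not dominated (best miles earned).
#8: dominated by #3 (price 357≤730, duration 14.0≤18.3, miles earned 3045≥2484).
#9: not dominated (best price).
#10: dominated by #9 (price 236≤757, duration 7.9≤15.6, miles earned 4315≥3276).

#4, #5, #6, #7, #9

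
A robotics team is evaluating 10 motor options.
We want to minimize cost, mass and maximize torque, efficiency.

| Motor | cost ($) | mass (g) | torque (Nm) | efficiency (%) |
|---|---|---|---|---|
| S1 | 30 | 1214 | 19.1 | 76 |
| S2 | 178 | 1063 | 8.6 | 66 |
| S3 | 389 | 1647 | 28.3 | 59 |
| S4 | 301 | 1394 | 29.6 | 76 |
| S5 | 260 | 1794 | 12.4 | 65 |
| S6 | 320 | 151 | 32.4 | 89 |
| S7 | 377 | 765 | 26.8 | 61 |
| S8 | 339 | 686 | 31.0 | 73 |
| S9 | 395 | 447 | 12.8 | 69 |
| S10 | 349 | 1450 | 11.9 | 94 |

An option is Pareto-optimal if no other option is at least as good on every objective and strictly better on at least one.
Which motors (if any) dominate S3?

S4, S6, S8

S4: cost 301≤389, mass 1394≤1647, torque 29.6≥28.3, efficiency 76≥59 — dominates S3.
S6: cost 320≤389, mass 151≤1647, torque 32.4≥28.3, efficiency 89≥59 — dominates S3.
S8: cost 339≤389, mass 686≤1647, torque 31.0≥28.3, efficiency 73≥59 — dominates S3.
Others (S1, S2, S5, S7, S9, S10) are each worse than S3 on at least one objective.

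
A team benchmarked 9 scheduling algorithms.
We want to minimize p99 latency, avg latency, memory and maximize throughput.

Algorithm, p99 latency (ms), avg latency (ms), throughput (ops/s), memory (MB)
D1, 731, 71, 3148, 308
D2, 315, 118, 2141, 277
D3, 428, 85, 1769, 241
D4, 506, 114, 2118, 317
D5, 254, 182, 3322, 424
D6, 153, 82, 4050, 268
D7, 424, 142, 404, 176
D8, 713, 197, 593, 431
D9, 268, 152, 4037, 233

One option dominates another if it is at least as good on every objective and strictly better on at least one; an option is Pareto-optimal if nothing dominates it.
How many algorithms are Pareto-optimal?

5

D1: not dominated (best avg latency).
D2: dominated by D6 (p99 latency 153≤315, avg latency 82≤118, throughput 4050≥2141, memory 268≤277).
D3: not dominated.
D4: dominated by D6 (p99 latency 153≤506, avg latency 82≤114, throughput 4050≥2118, memory 268≤317).
D5: dominated by D6 (p99 latency 153≤254, avg latency 82≤182, throughput 4050≥3322, memory 268≤424).
D6: not dominated (best p99 latency).
D7: not dominated (best memory).
D8: dominated by D2 (p99 latency 315≤713, avg latency 118≤197, throughput 2141≥593, memory 277≤431).
D9: not dominated.
Pareto-optimal: D1, D3, D6, D7, D9 → 5.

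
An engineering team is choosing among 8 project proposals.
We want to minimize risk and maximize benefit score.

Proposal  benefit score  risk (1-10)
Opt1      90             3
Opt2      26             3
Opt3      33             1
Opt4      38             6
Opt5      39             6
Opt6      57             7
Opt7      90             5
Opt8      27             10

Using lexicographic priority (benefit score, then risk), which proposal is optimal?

Opt1

First maximize benefit score: best is 90, kept {Opt1, Opt7}.
Then minimize risk: best is 3, kept {Opt1}.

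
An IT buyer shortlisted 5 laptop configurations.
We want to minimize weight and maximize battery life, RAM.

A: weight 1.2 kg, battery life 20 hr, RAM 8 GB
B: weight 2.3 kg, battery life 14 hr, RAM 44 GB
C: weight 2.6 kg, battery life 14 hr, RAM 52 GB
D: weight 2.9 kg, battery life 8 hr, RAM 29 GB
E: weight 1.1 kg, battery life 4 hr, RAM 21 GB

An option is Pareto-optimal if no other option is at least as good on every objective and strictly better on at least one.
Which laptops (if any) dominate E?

A: worse on weight (1.2 vs 1.1).
B: worse on weight (2.3 vs 1.1).
C: worse on weight (2.6 vs 1.1).
D: worse on weight (2.9 vs 1.1).
No option dominates E.

none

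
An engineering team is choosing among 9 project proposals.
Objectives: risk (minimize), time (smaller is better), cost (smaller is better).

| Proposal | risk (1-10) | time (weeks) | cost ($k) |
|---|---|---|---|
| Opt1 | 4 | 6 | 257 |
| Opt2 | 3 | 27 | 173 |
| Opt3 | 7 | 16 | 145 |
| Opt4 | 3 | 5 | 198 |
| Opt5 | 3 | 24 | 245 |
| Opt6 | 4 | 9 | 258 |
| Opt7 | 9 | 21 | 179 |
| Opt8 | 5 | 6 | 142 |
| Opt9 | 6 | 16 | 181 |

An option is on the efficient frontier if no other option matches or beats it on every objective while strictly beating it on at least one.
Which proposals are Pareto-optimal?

Opt1: dominated by Opt4 (risk 3≤4, time 5≤6, cost 198≤257).
Opt2: not dominated.
Opt3: dominated by Opt8 (risk 5≤7, time 6≤16, cost 142≤145).
Opt4: not dominated (best time).
Opt5: dominated by Opt4 (risk 3≤3, time 5≤24, cost 198≤245).
Opt6: dominated by Opt1 (risk 4≤4, time 6≤9, cost 257≤258).
Opt7: dominated by Opt3 (risk 7≤9, time 16≤21, cost 145≤179).
Opt8: not dominated (best cost).
Opt9: dominated by Opt8 (risk 5≤6, time 6≤16, cost 142≤181).

Opt2, Opt4, Opt8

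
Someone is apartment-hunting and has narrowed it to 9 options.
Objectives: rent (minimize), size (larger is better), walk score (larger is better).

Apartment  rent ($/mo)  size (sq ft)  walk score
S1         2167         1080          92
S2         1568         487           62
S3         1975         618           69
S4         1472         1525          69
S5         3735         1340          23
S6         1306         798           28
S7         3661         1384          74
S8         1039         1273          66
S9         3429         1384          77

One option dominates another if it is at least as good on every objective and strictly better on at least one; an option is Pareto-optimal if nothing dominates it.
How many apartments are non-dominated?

4

S1: not dominated (best walk score).
S2: dominated by S4 (rent 1472≤1568, size 1525≥487, walk score 69≥62).
S3: dominated by S4 (rent 1472≤1975, size 1525≥618, walk score 69≥69).
S4: not dominated (best size).
S5: dominated by S4 (rent 1472≤3735, size 1525≥1340, walk score 69≥23).
S6: dominated by S8 (rent 1039≤1306, size 1273≥798, walk score 66≥28).
S7: dominated by S9 (rent 3429≤3661, size 1384≥1384, walk score 77≥74).
S8: not dominated (best rent).
S9: not dominated.
Pareto-optimal: S1, S4, S8, S9 → 4.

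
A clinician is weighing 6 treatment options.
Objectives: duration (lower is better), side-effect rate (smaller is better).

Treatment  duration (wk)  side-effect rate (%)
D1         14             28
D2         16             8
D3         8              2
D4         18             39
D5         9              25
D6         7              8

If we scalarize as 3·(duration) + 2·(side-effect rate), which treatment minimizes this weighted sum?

D3

D1: 3·14 + 2·28 = 98
D2: 3·16 + 2·8 = 64
D3: 3·8 + 2·2 = 28
D4: 3·18 + 2·39 = 132
D5: 3·9 + 2·25 = 77
D6: 3·7 + 2·8 = 37
Lowest: D3 at 28.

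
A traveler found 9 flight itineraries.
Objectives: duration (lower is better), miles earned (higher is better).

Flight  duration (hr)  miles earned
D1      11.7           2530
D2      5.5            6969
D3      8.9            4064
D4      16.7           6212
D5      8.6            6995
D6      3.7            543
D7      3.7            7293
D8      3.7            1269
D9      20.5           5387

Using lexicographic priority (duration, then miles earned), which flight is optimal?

First minimize duration: best is 3.7, kept {D6, D7, D8}.
Then maximize miles earned: best is 7293, kept {D7}.

D7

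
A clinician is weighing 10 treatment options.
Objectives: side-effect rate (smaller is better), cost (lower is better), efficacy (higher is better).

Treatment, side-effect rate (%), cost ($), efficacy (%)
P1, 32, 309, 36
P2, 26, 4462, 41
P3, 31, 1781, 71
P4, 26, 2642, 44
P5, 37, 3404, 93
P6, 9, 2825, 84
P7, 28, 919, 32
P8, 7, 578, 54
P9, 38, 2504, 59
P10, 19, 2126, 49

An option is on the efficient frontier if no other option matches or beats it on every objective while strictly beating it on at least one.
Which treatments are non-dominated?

P1: not dominated (best cost).
P2: dominated by P4 (side-effect rate 26≤26, cost 2642≤4462, efficacy 44≥41).
P3: not dominated.
P4: dominated by P8 (side-effect rate 7≤26, cost 578≤2642, efficacy 54≥44).
P5: not dominated (best efficacy).
P6: not dominated.
P7: dominated by P8 (side-effect rate 7≤28, cost 578≤919, efficacy 54≥32).
P8: not dominated (best side-effect rate).
P9: dominated by P3 (side-effect rate 31≤38, cost 1781≤2504, efficacy 71≥59).
P10: dominated by P8 (side-effect rate 7≤19, cost 578≤2126, efficacy 54≥49).

P1, P3, P5, P6, P8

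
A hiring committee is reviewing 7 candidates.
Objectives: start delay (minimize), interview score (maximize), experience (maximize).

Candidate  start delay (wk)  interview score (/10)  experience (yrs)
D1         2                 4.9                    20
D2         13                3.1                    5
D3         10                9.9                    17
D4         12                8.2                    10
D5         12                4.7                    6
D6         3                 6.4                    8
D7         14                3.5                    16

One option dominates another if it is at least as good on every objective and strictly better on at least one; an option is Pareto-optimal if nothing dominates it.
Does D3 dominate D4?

D3 vs D4: start delay 10≤12, interview score 9.9≥8.2, experience 17≥10 — D3 is at least as good on every objective with at least one strict improvement.

Yes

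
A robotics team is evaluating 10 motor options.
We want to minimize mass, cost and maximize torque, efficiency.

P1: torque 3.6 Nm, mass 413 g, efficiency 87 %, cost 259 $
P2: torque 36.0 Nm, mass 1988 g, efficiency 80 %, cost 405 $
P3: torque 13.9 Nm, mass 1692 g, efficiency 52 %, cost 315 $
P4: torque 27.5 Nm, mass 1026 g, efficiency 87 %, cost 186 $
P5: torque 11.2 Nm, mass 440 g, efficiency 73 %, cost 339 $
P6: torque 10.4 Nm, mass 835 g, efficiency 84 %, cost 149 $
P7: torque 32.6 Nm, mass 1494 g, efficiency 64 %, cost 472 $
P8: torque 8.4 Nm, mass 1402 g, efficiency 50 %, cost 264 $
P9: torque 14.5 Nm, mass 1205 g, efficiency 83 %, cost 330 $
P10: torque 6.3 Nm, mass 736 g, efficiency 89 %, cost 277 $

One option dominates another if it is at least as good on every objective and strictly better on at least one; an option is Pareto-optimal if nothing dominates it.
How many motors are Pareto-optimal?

7

P1: not dominated (best mass).
P2: not dominated (best torque).
P3: dominated by P4 (torque 27.5≥13.9, mass 1026≤1692, efficiency 87≥52, cost 186≤315).
P4: not dominated.
P5: not dominated.
P6: not dominated (best cost).
P7: not dominated.
P8: dominated by P4 (torque 27.5≥8.4, mass 1026≤1402, efficiency 87≥50, cost 186≤264).
P9: dominated by P4 (torque 27.5≥14.5, mass 1026≤1205, efficiency 87≥83, cost 186≤330).
P10: not dominated (best efficiency).
Pareto-optimal: P1, P2, P4, P5, P6, P7, P10 → 7.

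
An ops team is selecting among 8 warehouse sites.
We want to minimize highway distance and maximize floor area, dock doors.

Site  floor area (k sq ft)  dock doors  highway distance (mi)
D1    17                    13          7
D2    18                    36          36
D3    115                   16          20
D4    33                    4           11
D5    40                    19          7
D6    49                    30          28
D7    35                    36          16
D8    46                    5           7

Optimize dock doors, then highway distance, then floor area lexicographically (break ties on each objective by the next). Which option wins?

First maximize dock doors: best is 36, kept {D2, D7}.
Then minimize highway distance: best is 16, kept {D7}.

D7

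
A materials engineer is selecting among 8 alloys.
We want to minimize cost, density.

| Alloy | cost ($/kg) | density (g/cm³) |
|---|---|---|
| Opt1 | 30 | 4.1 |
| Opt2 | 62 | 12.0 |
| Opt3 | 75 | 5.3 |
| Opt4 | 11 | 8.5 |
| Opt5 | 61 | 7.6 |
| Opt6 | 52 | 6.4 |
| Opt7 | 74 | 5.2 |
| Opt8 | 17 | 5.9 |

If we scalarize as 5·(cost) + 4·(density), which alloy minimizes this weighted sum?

Opt1: 5·30 + 4·4.1 = 166.4
Opt2: 5·62 + 4·12.0 = 358.0
Opt3: 5·75 + 4·5.3 = 396.2
Opt4: 5·11 + 4·8.5 = 89.0
Opt5: 5·61 + 4·7.6 = 335.4
Opt6: 5·52 + 4·6.4 = 285.6
Opt7: 5·74 + 4·5.2 = 390.8
Opt8: 5·17 + 4·5.9 = 108.6
Lowest: Opt4 at 89.0.

Opt4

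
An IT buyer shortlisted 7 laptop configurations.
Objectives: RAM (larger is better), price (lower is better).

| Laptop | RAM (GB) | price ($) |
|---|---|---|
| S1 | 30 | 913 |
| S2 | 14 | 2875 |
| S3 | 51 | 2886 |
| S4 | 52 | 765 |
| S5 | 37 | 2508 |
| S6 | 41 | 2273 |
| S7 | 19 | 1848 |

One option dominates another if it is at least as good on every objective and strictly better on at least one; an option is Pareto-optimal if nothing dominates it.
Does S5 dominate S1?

No

S5 vs S1: S5 is worse on price (2508 vs 913), so it does not dominate S1.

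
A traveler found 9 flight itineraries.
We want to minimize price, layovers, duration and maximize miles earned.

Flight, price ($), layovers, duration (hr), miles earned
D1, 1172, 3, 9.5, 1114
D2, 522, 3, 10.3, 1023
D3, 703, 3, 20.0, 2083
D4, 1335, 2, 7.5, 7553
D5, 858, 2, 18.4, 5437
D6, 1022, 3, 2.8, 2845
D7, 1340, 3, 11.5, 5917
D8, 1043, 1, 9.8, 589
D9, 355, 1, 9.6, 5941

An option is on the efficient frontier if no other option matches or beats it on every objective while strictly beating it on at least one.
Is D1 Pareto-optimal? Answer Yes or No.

D6 vs D1: price 1022≤1172, layovers 3≤3, duration 2.8≤9.5, miles earned 2845≥1114 — D6 is at least as good on every objective and strictly better on at least one, so D6 dominates D1.

No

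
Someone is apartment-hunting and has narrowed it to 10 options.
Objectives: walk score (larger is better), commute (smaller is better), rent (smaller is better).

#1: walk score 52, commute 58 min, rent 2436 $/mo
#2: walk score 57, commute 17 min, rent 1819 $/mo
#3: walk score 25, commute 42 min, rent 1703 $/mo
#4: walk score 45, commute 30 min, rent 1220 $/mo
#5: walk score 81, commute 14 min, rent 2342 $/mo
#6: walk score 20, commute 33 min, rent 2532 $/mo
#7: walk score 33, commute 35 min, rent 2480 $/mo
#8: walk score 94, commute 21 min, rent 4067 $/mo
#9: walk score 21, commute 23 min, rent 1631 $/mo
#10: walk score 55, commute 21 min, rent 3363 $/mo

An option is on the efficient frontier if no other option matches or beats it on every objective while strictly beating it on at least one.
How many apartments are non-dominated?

#1: dominated by #2 (walk score 57≥52, commute 17≤58, rent 1819≤2436).
#2: not dominated.
#3: dominated by #4 (walk score 45≥25, commute 30≤42, rent 1220≤1703).
#4: not dominated (best rent).
#5: not dominated (best commute).
#6: dominated by #2 (walk score 57≥20, commute 17≤33, rent 1819≤2532).
#7: dominated by #2 (walk score 57≥33, commute 17≤35, rent 1819≤2480).
#8: not dominated (best walk score).
#9: not dominated.
#10: dominated by #2 (walk score 57≥55, commute 17≤21, rent 1819≤3363).
Pareto-optimal: #2, #4, #5, #8, #9 → 5.

5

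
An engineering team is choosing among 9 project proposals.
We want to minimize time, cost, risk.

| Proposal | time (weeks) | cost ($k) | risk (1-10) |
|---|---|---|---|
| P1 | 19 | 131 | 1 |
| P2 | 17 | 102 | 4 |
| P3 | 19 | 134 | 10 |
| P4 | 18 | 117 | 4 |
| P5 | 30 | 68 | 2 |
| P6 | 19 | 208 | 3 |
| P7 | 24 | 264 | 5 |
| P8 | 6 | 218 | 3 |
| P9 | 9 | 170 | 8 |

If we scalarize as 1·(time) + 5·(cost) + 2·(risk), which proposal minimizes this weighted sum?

P5

P1: 1·19 + 5·131 + 2·1 = 676
P2: 1·17 + 5·102 + 2·4 = 535
P3: 1·19 + 5·134 + 2·10 = 709
P4: 1·18 + 5·117 + 2·4 = 611
P5: 1·30 + 5·68 + 2·2 = 374
P6: 1·19 + 5·208 + 2·3 = 1065
P7: 1·24 + 5·264 + 2·5 = 1354
P8: 1·6 + 5·218 + 2·3 = 1102
P9: 1·9 + 5·170 + 2·8 = 875
Lowest: P5 at 374.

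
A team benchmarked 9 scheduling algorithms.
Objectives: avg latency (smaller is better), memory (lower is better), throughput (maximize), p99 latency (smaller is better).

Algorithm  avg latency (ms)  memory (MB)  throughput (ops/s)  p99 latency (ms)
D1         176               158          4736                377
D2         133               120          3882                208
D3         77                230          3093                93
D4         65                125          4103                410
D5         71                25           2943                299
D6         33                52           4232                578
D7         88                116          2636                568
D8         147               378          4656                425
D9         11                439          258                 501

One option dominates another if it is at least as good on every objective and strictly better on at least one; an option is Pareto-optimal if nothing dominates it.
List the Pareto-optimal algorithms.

D1, D2, D3, D4, D5, D6, D8, D9

D1: not dominated (best throughput).
D2: not dominated.
D3: not dominated (best p99 latency).
D4: not dominated.
D5: not dominated (best memory).
D6: not dominated.
D7: dominated by D5 (avg latency 71≤88, memory 25≤116, throughput 2943≥2636, p99 latency 299≤568).
D8: not dominated.
D9: not dominated (best avg latency).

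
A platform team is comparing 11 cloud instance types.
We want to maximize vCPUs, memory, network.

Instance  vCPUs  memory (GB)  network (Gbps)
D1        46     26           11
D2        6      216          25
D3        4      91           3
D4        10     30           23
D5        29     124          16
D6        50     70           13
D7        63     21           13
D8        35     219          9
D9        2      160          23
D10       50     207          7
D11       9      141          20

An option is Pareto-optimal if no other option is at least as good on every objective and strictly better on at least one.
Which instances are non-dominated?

D2, D4, D5, D6, D7, D8, D10, D11

D1: dominated by D6 (vCPUs 50≥46, memory 70≥26, network 13≥11).
D2: not dominated (best network).
D3: dominated by D2 (vCPUs 6≥4, memory 216≥91, network 25≥3).
D4: not dominated.
D5: not dominated.
D6: not dominated.
D7: not dominated (best vCPUs).
D8: not dominated (best memory).
D9: dominated by D2 (vCPUs 6≥2, memory 216≥160, network 25≥23).
D10: not dominated.
D11: not dominated.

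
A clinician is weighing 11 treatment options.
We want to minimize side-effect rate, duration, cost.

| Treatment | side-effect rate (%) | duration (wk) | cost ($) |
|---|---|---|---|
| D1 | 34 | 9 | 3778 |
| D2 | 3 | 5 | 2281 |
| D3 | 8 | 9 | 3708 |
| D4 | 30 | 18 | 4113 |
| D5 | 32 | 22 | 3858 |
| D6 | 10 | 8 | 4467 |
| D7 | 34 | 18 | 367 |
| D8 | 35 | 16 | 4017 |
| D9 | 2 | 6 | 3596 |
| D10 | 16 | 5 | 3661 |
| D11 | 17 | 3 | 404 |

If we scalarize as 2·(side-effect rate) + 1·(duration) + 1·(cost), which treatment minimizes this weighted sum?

D11

D1: 2·34 + 1·9 + 1·3778 = 3855
D2: 2·3 + 1·5 + 1·2281 = 2292
D3: 2·8 + 1·9 + 1·3708 = 3733
D4: 2·30 + 1·18 + 1·4113 = 4191
D5: 2·32 + 1·22 + 1·3858 = 3944
D6: 2·10 + 1·8 + 1·4467 = 4495
D7: 2·34 + 1·18 + 1·367 = 453
D8: 2·35 + 1·16 + 1·4017 = 4103
D9: 2·2 + 1·6 + 1·3596 = 3606
D10: 2·16 + 1·5 + 1·3661 = 3698
D11: 2·17 + 1·3 + 1·404 = 441
Lowest: D11 at 441.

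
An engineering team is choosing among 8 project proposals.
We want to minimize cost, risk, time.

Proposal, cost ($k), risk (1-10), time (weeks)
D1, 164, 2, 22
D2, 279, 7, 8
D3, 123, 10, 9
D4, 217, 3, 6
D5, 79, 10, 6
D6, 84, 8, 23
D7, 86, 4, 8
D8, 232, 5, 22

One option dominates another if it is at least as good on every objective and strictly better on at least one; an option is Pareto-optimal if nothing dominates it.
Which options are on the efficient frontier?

D1, D4, D5, D6, D7

D1: not dominated (best risk).
D2: dominated by D4 (cost 217≤279, risk 3≤7, time 6≤8).
D3: dominated by D5 (cost 79≤123, risk 10≤10, time 6≤9).
D4: not dominated.
D5: not dominated (best cost).
D6: not dominated.
D7: not dominated.
D8: dominated by D1 (cost 164≤232, risk 2≤5, time 22≤22).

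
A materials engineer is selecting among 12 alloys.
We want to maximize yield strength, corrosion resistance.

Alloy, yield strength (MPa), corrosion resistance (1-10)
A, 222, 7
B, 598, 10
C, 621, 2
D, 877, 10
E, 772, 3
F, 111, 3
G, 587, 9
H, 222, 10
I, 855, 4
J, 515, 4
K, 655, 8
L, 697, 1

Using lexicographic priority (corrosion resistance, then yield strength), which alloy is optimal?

First maximize corrosion resistance: best is 10, kept {B, D, H}.
Then maximize yield strength: best is 877, kept {D}.

D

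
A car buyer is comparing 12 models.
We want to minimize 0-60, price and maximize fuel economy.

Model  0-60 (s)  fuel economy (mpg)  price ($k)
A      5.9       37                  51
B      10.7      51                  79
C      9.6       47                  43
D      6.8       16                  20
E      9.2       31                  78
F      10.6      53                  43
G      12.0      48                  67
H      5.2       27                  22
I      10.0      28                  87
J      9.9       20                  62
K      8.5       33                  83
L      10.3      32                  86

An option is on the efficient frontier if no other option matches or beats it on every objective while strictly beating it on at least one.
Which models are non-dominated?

A, C, D, F, H

A: not dominated.
B: dominated by F (0-60 10.6≤10.7, fuel economy 53≥51, price 43≤79).
C: not dominated.
D: not dominated (best price).
E: dominated by A (0-60 5.9≤9.2, fuel economy 37≥31, price 51≤78).
F: not dominated (best fuel economy).
G: dominated by F (0-60 10.6≤12.0, fuel economy 53≥48, price 43≤67).
H: not dominated (best 0-60).
I: dominated by A (0-60 5.9≤10.0, fuel economy 37≥28, price 51≤87).
J: dominated by A (0-60 5.9≤9.9, fuel economy 37≥20, price 51≤62).
K: dominated by A (0-60 5.9≤8.5, fuel economy 37≥33, price 51≤83).
L: dominated by A (0-60 5.9≤10.3, fuel economy 37≥32, price 51≤86).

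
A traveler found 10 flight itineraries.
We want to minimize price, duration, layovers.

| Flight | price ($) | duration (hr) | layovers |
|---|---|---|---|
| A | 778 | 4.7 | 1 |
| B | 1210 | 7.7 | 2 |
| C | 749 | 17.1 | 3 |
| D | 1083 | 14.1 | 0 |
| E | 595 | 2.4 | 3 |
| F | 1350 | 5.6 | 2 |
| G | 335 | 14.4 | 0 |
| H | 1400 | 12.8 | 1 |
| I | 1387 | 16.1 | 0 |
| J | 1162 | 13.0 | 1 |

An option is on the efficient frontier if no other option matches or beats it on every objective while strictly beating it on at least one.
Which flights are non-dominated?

A: not dominated.
B: dominated by A (price 778≤1210, duration 4.7≤7.7, layovers 1≤2).
C: dominated by E (price 595≤749, duration 2.4≤17.1, layovers 3≤3).
D: not dominated.
E: not dominated (best duration).
F: dominated by A (price 778≤1350, duration 4.7≤5.6, layovers 1≤2).
G: not dominated (best price).
H: dominated by A (price 778≤1400, duration 4.7≤12.8, layovers 1≤1).
I: dominated by D (price 1083≤1387, duration 14.1≤16.1, layovers 0≤0).
J: dominated by A (price 778≤1162, duration 4.7≤13.0, layovers 1≤1).

A, D, E, G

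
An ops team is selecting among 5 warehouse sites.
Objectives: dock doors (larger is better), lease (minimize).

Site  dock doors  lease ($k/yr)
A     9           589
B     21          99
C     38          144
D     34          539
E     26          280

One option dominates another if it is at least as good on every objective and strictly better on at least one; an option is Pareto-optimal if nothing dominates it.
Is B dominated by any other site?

No

A: worse on dock doors (9 vs 21).
C: worse on lease (144 vs 99).
D: worse on lease (539 vs 99).
E: worse on lease (280 vs 99).
No option is at least as good as B on every objective and strictly better on one.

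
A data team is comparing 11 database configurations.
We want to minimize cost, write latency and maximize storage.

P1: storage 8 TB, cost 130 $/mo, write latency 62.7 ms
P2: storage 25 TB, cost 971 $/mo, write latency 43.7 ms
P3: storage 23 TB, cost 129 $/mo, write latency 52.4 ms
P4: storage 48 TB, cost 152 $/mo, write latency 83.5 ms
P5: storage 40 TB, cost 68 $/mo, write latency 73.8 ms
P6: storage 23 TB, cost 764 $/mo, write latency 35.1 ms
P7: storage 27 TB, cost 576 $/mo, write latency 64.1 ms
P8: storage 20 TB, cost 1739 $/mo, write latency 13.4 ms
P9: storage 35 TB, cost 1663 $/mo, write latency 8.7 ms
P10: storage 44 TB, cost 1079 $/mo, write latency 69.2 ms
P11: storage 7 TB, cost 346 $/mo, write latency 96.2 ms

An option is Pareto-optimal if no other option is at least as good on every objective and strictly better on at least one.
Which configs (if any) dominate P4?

none

P1: worse on storage (8 vs 48).
P2: worse on storage (25 vs 48).
P3: worse on storage (23 vs 48).
P5: worse on storage (40 vs 48).
P6: worse on storage (23 vs 48).
P7: worse on storage (27 vs 48).
P8: worse on storage (20 vs 48).
P9: worse on storage (35 vs 48).
P10: worse on storage (44 vs 48).
P11: worse on storage (7 vs 48).
No option dominates P4.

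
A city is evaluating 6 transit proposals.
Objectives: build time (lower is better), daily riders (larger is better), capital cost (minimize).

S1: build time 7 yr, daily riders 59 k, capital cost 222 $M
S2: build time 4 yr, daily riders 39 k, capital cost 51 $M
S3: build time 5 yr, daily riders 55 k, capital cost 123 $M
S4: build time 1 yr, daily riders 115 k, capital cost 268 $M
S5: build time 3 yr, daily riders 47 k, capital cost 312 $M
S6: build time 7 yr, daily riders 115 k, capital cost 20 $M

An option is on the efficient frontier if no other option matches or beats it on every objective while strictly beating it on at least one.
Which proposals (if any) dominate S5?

S4

S4: build time 1≤3, daily riders 115≥47, capital cost 268≤312 — dominates S5.
Others (S1, S2, S3, S6) are each worse than S5 on at least one objective.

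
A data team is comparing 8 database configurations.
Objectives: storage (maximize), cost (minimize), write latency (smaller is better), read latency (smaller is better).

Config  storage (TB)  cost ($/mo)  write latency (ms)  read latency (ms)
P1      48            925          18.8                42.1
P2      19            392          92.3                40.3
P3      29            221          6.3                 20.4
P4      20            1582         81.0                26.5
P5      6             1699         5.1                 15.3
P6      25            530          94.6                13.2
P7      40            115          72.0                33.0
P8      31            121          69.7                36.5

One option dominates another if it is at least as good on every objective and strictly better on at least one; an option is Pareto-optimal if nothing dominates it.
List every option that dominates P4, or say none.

P3: storage 29≥20, cost 221≤1582, write latency 6.3≤81.0, read latency 20.4≤26.5 — dominates P4.
Others (P1, P2, P5, P6, P7, P8) are each worse than P4 on at least one objective.

P3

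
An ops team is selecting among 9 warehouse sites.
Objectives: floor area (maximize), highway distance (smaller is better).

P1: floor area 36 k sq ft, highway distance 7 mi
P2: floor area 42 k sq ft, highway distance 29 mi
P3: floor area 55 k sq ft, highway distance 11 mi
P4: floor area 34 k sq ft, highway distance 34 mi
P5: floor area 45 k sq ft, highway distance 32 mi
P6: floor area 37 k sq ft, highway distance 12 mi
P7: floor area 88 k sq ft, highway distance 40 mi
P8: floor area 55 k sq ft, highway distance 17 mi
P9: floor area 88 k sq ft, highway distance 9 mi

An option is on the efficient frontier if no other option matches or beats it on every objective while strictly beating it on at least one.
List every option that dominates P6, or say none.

P3: floor area 55≥37, highway distance 11≤12 — dominates P6.
P9: floor area 88≥37, highway distance 9≤12 — dominates P6.
Others (P1, P2, P4, P5, P7, P8) are each worse than P6 on at least one objective.

P3, P9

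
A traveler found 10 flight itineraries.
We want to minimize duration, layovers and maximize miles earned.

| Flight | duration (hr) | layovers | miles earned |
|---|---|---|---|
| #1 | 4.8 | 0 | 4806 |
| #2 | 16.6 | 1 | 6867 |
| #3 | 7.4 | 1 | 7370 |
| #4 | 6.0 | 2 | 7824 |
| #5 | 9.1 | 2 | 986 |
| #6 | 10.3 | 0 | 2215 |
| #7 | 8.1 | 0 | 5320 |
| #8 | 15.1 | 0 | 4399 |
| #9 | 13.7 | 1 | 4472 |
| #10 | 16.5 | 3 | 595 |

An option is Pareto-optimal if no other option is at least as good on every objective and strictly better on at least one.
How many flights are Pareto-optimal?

#1: not dominated (best duration).
#2: dominated by #3 (duration 7.4≤16.6, layovers 1≤1, miles earned 7370≥6867).
#3: not dominated.
#4: not dominated (best miles earned).
#5: dominated by #1 (duration 4.8≤9.1, layovers 0≤2, miles earned 4806≥986).
#6: dominated by #1 (duration 4.8≤10.3, layovers 0≤0, miles earned 4806≥2215).
#7: not dominated.
#8: dominated by #1 (duration 4.8≤15.1, layovers 0≤0, miles earned 4806≥4399).
#9: dominated by #1 (duration 4.8≤13.7, layovers 0≤1, miles earned 4806≥4472).
#10: dominated by #1 (duration 4.8≤16.5, layovers 0≤3, miles earned 4806≥595).
Pareto-optimal: #1, #3, #4, #7 → 4.

4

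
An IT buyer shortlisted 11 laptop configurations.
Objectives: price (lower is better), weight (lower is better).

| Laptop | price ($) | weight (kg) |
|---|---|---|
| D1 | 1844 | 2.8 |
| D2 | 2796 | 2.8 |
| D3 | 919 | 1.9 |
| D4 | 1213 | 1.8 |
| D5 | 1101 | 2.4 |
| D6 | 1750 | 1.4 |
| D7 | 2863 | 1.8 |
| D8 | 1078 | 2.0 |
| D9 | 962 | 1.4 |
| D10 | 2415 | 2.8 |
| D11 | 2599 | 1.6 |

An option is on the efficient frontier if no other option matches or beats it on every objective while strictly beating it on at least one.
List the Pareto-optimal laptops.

D3, D9

D1: dominated by D3 (price 919≤1844, weight 1.9≤2.8).
D2: dominated by D1 (price 1844≤2796, weight 2.8≤2.8).
D3: not dominated (best price).
D4: dominated by D9 (price 962≤1213, weight 1.4≤1.8).
D5: dominated by D3 (price 919≤1101, weight 1.9≤2.4).
D6: dominated by D9 (price 962≤1750, weight 1.4≤1.4).
D7: dominated by D4 (price 1213≤2863, weight 1.8≤1.8).
D8: dominated by D3 (price 919≤1078, weight 1.9≤2.0).
D9: not dominated.
D10: dominated by D1 (price 1844≤2415, weight 2.8≤2.8).
D11: dominated by D6 (price 1750≤2599, weight 1.4≤1.6).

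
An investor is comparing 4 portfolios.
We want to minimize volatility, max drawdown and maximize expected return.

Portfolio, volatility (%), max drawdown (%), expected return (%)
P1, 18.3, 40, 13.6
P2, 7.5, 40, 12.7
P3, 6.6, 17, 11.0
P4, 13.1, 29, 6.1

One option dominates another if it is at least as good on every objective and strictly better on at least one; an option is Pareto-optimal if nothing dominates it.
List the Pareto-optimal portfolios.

P1: not dominated (best expected return).
P2: not dominated.
P3: not dominated (best volatility).
P4: dominated by P3 (volatility 6.6≤13.1, max drawdown 17≤29, expected return 11.0≥6.1).

P1, P2, P3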